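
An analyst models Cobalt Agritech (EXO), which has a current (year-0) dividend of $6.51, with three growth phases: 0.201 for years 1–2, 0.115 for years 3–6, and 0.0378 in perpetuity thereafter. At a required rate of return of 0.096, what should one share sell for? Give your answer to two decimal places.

Three-stage DDM. Project D₁…D_6; terminal Gordon value at t=6 with g = 0.0378; discount at r = 0.096.
D_1 = 7.8185
D_2 = 9.3900
D_3 = 10.4699
D_4 = 11.6739
D_5 = 13.0164
D_6 = 14.5133
TV_6 = 15.0619/(0.096−0.0378) = 258.7958
P₀ = Σ Dₜ/(1+r)ᵗ + TV_6/(1+r)^6 = 196.9097

$196.91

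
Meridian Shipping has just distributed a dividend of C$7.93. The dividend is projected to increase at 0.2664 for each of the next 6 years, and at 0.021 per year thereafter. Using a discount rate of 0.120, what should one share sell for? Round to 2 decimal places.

C$245.68

Two-stage DDM. Project D₁…D_6 at 0.2664, terminal growth 0.021, discount at r = 0.12.
D_1 = 10.0426
D_2 = 12.7179
D_3 = 16.1059
D_4 = 20.3966
D_5 = 25.8302
D_6 = 32.7114
Terminal value at t=6: TV = D_7/(r−g) = 33.3983/(0.12−0.021) = 337.3565
P₀ = 10.0426/(1+0.12)^1 + 12.7179/(1+0.12)^2 + 16.1059/(1+0.12)^3 + 20.3966/(1+0.12)^4 + 25.8302/(1+0.12)^5 + 32.7114/(1+0.12)^6 + 337.3565/(1+0.12)^6 = 245.6761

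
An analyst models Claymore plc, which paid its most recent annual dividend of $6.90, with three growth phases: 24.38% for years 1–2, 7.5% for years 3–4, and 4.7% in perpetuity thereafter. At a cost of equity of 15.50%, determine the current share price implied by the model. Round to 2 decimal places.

Three-stage DDM. Project D₁…D_4; terminal Gordon value at t=4 with g = 0.047; discount at r = 0.155.
D_1 = 8.5822
D_2 = 10.6746
D_3 = 11.4752
D_4 = 12.3358
TV_4 = 12.9156/(0.155−0.047) = 119.5887
P₀ = Σ Dₜ/(1+r)ᵗ + TV_4/(1+r)^4 = 97.0104

$97.01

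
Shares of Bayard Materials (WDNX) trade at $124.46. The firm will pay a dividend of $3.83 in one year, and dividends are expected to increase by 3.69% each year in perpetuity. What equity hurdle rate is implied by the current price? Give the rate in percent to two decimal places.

Rearranging the constant-growth DDM: r = D₁/P₀ + g.
r = 3.8300 / 124.46 + 0.0369 = 0.03077 + 0.0369 = 0.06767

6.77%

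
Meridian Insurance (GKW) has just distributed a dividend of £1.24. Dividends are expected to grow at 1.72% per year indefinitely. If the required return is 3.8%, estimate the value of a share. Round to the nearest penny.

£60.64

Gordon growth model: P₀ = D₁/(r − g). D₁ = 1.24 × (1 + 0.0172) = 1.2613.
P₀ = 1.2613 / (0.038 − 0.0172) = 1.2613 / 0.0208 = 60.6408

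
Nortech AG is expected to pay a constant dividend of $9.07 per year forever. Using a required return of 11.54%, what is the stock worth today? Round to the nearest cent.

$78.60

Zero-growth DDM (perpetuity): P₀ = D/r = 9.07 / 0.1154 = 78.5962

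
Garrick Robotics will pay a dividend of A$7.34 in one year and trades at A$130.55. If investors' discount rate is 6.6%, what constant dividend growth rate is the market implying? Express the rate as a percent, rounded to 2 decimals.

0.98%

From P₀ = D₁/(r − g), the implied growth is g = r − D₁/P₀.
g = 0.066 − 7.34/130.55 = 0.066 − 0.05622 = 0.00978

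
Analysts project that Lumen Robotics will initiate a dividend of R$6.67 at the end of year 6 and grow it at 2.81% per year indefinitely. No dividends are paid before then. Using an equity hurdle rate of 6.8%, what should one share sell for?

Deferred-dividend DDM. At t=5 the remaining stream is a growing perpetuity with first payment D_6 = 6.67.
V_5 = D_6/(r−g) = 6.67/(0.068−0.0281) = 167.1679
P₀ = V_5/(1+r)^5 = 167.1679/(1+0.068)^5 = 120.3086

R$120.31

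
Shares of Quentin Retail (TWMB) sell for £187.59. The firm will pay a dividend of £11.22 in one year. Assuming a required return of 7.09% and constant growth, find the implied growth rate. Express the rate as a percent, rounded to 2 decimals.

From P₀ = D₁/(r − g), the implied growth is g = r − D₁/P₀.
g = 0.0709 − 11.22/187.59 = 0.0709 − 0.05981 = 0.01109

1.11%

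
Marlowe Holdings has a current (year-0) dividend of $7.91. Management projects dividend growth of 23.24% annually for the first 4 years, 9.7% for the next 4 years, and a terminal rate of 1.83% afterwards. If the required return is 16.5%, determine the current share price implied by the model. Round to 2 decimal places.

$124.71

Three-stage DDM. Project D₁…D_8; terminal Gordon value at t=8 with g = 0.0183; discount at r = 0.165.
D_1 = 9.7483
D_2 = 12.0138
D_3 = 14.8058
D_4 = 18.2467
D_5 = 20.0166
D_6 = 21.9582
D_7 = 24.0881
D_8 = 26.4247
TV_8 = 26.9083/(0.165−0.0183) = 183.4237
P₀ = Σ Dₜ/(1+r)ᵗ + TV_8/(1+r)^8 = 124.7135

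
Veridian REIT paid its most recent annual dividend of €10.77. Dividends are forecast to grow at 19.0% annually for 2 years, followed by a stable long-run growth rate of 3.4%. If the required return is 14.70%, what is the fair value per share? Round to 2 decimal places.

€128.84

Two-stage DDM. Project D₁…D_2 at 0.19, terminal growth 0.034, discount at r = 0.147.
D_1 = 12.8163
D_2 = 15.2514
Terminal value at t=2: TV = D_3/(r−g) = 15.7699/(0.147−0.034) = 139.5570
P₀ = 12.8163/(1+0.147)^1 + 15.2514/(1+0.147)^2 + 139.5570/(1+0.147)^2 = 128.8443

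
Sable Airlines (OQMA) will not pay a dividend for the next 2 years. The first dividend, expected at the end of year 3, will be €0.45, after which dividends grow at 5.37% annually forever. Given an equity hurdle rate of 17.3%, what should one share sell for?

Deferred-dividend DDM. At t=2 the remaining stream is a growing perpetuity with first payment D_3 = 0.45.
V_2 = D_3/(r−g) = 0.45/(0.173−0.0537) = 3.7720
P₀ = V_2/(1+r)^2 = 3.7720/(1+0.173)^2 = 2.7414

€2.74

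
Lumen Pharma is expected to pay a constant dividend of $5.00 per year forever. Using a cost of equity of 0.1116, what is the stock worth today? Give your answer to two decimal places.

Zero-growth DDM (perpetuity): P₀ = D/r = 5.00 / 0.1116 = 44.8029

$44.80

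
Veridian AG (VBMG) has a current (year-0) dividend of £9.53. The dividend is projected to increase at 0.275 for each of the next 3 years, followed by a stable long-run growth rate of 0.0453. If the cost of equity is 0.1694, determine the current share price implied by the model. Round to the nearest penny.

£138.11

Two-stage DDM. Project D₁…D_3 at 0.275, terminal growth 0.0453, discount at r = 0.1694.
D_1 = 12.1507
D_2 = 15.4922
D_3 = 19.7526
Terminal value at t=3: TV = D_4/(r−g) = 20.6474/(0.1694−0.0453) = 166.3767
P₀ = 12.1507/(1+0.1694)^1 + 15.4922/(1+0.1694)^2 + 19.7526/(1+0.1694)^3 + 166.3767/(1+0.1694)^3 = 138.1121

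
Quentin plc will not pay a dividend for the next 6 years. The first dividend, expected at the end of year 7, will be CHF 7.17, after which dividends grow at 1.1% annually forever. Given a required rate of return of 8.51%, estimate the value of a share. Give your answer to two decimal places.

CHF 59.28

Deferred-dividend DDM. At t=6 the remaining stream is a growing perpetuity with first payment D_7 = 7.17.
V_6 = D_7/(r−g) = 7.17/(0.0851−0.011) = 96.7611
P₀ = V_6/(1+r)^6 = 96.7611/(1+0.0851)^6 = 59.2765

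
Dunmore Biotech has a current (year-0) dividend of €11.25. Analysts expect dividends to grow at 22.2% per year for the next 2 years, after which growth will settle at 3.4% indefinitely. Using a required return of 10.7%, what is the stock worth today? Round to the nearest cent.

Two-stage DDM. Project D₁…D_2 at 0.222, terminal growth 0.034, discount at r = 0.107.
D_1 = 13.7475
D_2 = 16.7994
Terminal value at t=2: TV = D_3/(r−g) = 17.3706/(0.107−0.034) = 237.9538
P₀ = 13.7475/(1+0.107)^1 + 16.7994/(1+0.107)^2 + 237.9538/(1+0.107)^2 = 220.3043

€220.30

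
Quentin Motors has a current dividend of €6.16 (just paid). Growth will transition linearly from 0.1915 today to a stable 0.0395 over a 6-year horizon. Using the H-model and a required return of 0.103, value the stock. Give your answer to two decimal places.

H-model: P₀ = D₀[(1+g_L) + H(g_S−g_L)]/(r−g_L), with H = 6/2 = 3.
P₀ = 6.16 × [(1+0.0395) + 3×(0.1915−0.0395)] / (0.103−0.0395)
   = 6.16 × 1.4955 / 0.0635 = 145.0753

€145.08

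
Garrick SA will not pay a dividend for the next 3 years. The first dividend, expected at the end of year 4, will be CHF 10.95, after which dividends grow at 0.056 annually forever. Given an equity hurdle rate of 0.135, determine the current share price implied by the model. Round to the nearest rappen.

Deferred-dividend DDM. At t=3 the remaining stream is a growing perpetuity with first payment D_4 = 10.95.
V_3 = D_4/(r−g) = 10.95/(0.135−0.056) = 138.6076
P₀ = V_3/(1+r)^3 = 138.6076/(1+0.135)^3 = 94.7981

CHF 94.80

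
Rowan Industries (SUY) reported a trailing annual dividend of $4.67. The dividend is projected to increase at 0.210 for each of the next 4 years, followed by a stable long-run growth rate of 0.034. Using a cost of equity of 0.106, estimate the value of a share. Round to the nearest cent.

$119.58

Two-stage DDM. Project D₁…D_4 at 0.21, terminal growth 0.034, discount at r = 0.106.
D_1 = 5.6507
D_2 = 6.8373
D_3 = 8.2732
D_4 = 10.0106
Terminal value at t=4: TV = D_5/(r−g) = 10.3509/(0.106−0.034) = 143.7628
P₀ = 5.6507/(1+0.106)^1 + 6.8373/(1+0.106)^2 + 8.2732/(1+0.106)^3 + 10.0106/(1+0.106)^4 + 143.7628/(1+0.106)^4 = 119.5825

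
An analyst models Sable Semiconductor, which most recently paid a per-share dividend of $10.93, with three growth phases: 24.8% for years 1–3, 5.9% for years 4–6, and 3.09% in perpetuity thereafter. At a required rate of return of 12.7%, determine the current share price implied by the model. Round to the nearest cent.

$211.81

Three-stage DDM. Project D₁…D_6; terminal Gordon value at t=6 with g = 0.0309; discount at r = 0.127.
D_1 = 13.6406
D_2 = 17.0235
D_3 = 21.2454
D_4 = 22.4988
D_5 = 23.8263
D_6 = 25.2320
TV_6 = 26.0117/(0.127−0.0309) = 270.6730
P₀ = Σ Dₜ/(1+r)ᵗ + TV_6/(1+r)^6 = 211.8138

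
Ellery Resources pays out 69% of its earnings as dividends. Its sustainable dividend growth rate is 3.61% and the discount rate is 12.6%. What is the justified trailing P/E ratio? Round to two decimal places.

7.95

Justified trailing P/E = b(1+g)/(r−g) = 0.69×(1+0.0361)/(0.126−0.0361) = 7.9523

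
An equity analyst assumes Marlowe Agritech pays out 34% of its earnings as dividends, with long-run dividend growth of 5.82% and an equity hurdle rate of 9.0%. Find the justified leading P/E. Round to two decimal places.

Justified leading P/E = b/(r−g) = 0.34/(0.09−0.0582) = 10.6918

10.69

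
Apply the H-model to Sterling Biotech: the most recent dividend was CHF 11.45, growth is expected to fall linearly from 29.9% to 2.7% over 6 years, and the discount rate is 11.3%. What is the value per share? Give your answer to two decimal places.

H-model: P₀ = D₀[(1+g_L) + H(g_S−g_L)]/(r−g_L), with H = 6/2 = 3.
P₀ = 11.45 × [(1+0.027) + 3×(0.299−0.027)] / (0.113−0.027)
   = 11.45 × 1.8430 / 0.086 = 245.3762

CHF 245.38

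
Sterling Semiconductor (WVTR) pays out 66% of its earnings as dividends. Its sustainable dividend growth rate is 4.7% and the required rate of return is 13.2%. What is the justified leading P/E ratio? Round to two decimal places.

Justified leading P/E = b/(r−g) = 0.66/(0.132−0.047) = 7.7647

7.76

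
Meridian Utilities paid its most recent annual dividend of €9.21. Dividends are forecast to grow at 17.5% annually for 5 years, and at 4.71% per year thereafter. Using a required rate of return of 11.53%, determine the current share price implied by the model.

€237.52

Two-stage DDM. Project D₁…D_5 at 0.175, terminal growth 0.0471, discount at r = 0.1153.
D_1 = 10.8218
D_2 = 12.7156
D_3 = 14.9408
D_4 = 17.5554
D_5 = 20.6276
Terminal value at t=5: TV = D_6/(r−g) = 21.5992/(0.1153−0.0471) = 316.7034
P₀ = 10.8218/(1+0.1153)^1 + 12.7156/(1+0.1153)^2 + 14.9408/(1+0.1153)^3 + 17.5554/(1+0.1153)^4 + 20.6276/(1+0.1153)^5 + 316.7034/(1+0.1153)^5 = 237.5189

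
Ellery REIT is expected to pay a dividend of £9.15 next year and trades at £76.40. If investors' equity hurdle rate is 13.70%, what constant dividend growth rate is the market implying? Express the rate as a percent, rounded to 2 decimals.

From P₀ = D₁/(r − g), the implied growth is g = r − D₁/P₀.
g = 0.137 − 9.15/76.40 = 0.137 − 0.11976 = 0.01724

1.72%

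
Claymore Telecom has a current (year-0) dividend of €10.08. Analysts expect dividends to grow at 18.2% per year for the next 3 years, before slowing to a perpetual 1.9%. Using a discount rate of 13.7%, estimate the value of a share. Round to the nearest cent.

Two-stage DDM. Project D₁…D_3 at 0.182, terminal growth 0.019, discount at r = 0.137.
D_1 = 11.9146
D_2 = 14.0830
D_3 = 16.6461
Terminal value at t=3: TV = D_4/(r−g) = 16.9624/(0.137−0.019) = 143.7491
P₀ = 11.9146/(1+0.137)^1 + 14.0830/(1+0.137)^2 + 16.6461/(1+0.137)^3 + 143.7491/(1+0.137)^3 = 130.4940

€130.49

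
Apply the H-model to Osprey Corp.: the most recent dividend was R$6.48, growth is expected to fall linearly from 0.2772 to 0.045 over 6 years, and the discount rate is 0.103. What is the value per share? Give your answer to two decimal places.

R$194.58

H-model: P₀ = D₀[(1+g_L) + H(g_S−g_L)]/(r−g_L), with H = 6/2 = 3.
P₀ = 6.48 × [(1+0.045) + 3×(0.2772−0.045)] / (0.103−0.045)
   = 6.48 × 1.7416 / 0.058 = 194.5788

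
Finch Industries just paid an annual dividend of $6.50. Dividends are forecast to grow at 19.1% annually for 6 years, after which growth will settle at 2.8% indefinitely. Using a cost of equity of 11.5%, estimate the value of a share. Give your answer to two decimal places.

Two-stage DDM. Project D₁…D_6 at 0.191, terminal growth 0.028, discount at r = 0.115.
D_1 = 7.7415
D_2 = 9.2201
D_3 = 10.9812
D_4 = 13.0786
D_5 = 15.5766
D_6 = 18.5517
Terminal value at t=6: TV = D_7/(r−g) = 19.0712/(0.115−0.028) = 219.2087
P₀ = 7.7415/(1+0.115)^1 + 9.2201/(1+0.115)^2 + 10.9812/(1+0.115)^3 + 13.0786/(1+0.115)^4 + 15.5766/(1+0.115)^5 + 18.5517/(1+0.115)^6 + 219.2087/(1+0.115)^6 = 163.5158

$163.52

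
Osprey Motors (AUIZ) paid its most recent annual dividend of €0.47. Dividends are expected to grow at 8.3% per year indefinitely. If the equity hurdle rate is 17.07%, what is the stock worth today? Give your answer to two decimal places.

€5.80

Gordon growth model: P₀ = D₁/(r − g). D₁ = 0.47 × (1 + 0.083) = 0.5090.
P₀ = 0.5090 / (0.1707 − 0.083) = 0.5090 / 0.0877 = 5.8040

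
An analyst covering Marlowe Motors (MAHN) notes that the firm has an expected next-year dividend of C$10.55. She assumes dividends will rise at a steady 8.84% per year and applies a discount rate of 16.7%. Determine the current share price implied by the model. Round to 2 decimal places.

Gordon growth model: P₀ = D₁/(r − g), with D₁ = 10.55 given directly.
P₀ = 10.5500 / (0.167 − 0.0884) = 10.5500 / 0.0786 = 134.2239

C$134.22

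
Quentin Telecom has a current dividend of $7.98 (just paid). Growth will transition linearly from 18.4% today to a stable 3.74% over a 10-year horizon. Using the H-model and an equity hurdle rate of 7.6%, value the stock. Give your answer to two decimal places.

H-model: P₀ = D₀[(1+g_L) + H(g_S−g_L)]/(r−g_L), with H = 10/2 = 5.
P₀ = 7.98 × [(1+0.0374) + 5×(0.184−0.0374)] / (0.076−0.0374)
   = 7.98 × 1.7704 / 0.0386 = 366.0050

$366.00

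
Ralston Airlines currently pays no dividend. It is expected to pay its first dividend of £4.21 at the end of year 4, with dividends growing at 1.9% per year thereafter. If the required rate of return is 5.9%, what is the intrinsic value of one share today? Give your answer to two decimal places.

£88.62

Deferred-dividend DDM. At t=3 the remaining stream is a growing perpetuity with first payment D_4 = 4.21.
V_3 = D_4/(r−g) = 4.21/(0.059−0.019) = 105.2500
P₀ = V_3/(1+r)^3 = 105.2500/(1+0.059)^3 = 88.6205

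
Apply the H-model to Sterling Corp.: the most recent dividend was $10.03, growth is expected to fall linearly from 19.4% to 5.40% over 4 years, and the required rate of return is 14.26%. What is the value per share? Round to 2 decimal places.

H-model: P₀ = D₀[(1+g_L) + H(g_S−g_L)]/(r−g_L), with H = 4/2 = 2.
P₀ = 10.03 × [(1+0.054) + 2×(0.194−0.054)] / (0.1426−0.054)
   = 10.03 × 1.3340 / 0.0886 = 151.0160

$151.02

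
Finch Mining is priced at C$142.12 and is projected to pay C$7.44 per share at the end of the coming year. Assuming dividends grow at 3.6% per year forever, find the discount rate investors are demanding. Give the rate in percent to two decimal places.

8.84%

Rearranging the constant-growth DDM: r = D₁/P₀ + g.
r = 7.4400 / 142.12 + 0.036 = 0.05235 + 0.036 = 0.08835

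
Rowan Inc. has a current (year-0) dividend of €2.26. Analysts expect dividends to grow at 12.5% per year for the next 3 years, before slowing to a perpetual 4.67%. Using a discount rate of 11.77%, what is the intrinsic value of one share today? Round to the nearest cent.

Two-stage DDM. Project D₁…D_3 at 0.125, terminal growth 0.0467, discount at r = 0.1177.
D_1 = 2.5425
D_2 = 2.8603
D_3 = 3.2179
Terminal value at t=3: TV = D_4/(r−g) = 3.3681/(0.1177−0.0467) = 47.4384
P₀ = 2.5425/(1+0.1177)^1 + 2.8603/(1+0.1177)^2 + 3.2179/(1+0.1177)^3 + 47.4384/(1+0.1177)^3 = 40.8435

€40.84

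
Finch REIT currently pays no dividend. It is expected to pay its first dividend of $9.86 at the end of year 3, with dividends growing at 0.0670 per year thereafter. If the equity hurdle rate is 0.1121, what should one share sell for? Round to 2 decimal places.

Deferred-dividend DDM. At t=2 the remaining stream is a growing perpetuity with first payment D_3 = 9.86.
V_2 = D_3/(r−g) = 9.86/(0.1121−0.067) = 218.6253
P₀ = V_2/(1+r)^2 = 218.6253/(1+0.1121)^2 = 176.7717

$176.77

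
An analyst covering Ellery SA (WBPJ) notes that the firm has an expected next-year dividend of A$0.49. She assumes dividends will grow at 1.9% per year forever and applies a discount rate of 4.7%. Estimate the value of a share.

Gordon growth model: P₀ = D₁/(r − g), with D₁ = 0.49 given directly.
P₀ = 0.4900 / (0.047 − 0.019) = 0.4900 / 0.028 = 17.5000

A$17.50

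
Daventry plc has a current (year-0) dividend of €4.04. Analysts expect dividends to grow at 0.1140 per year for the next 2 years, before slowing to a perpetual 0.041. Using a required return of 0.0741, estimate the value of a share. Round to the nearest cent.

Two-stage DDM. Project D₁…D_2 at 0.114, terminal growth 0.041, discount at r = 0.0741.
D_1 = 4.5006
D_2 = 5.0136
Terminal value at t=2: TV = D_3/(r−g) = 5.2192/(0.0741−0.041) = 157.6792
P₀ = 4.5006/(1+0.0741)^1 + 5.0136/(1+0.0741)^2 + 157.6792/(1+0.0741)^2 = 145.2095

€145.21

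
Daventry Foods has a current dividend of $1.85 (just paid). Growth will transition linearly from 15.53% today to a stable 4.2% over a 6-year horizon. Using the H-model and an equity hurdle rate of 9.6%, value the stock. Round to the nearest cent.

H-model: P₀ = D₀[(1+g_L) + H(g_S−g_L)]/(r−g_L), with H = 6/2 = 3.
P₀ = 1.85 × [(1+0.042) + 3×(0.1553−0.042)] / (0.096−0.042)
   = 1.85 × 1.3819 / 0.054 = 47.3429

$47.34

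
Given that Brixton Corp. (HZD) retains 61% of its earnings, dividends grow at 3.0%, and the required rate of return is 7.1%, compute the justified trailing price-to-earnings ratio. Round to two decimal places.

Payout ratio b = 1 − 0.61 = 0.39.
Justified trailing P/E = b(1+g)/(r−g) = 0.39×(1+0.03)/(0.071−0.03) = 9.7976

9.80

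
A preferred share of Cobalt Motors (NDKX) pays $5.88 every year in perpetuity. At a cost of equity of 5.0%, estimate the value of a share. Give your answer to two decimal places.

Zero-growth DDM (perpetuity): P₀ = D/r = 5.88 / 0.05 = 117.6000

$117.60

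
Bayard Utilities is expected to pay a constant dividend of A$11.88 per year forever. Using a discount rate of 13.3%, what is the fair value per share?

A$89.32

Zero-growth DDM (perpetuity): P₀ = D/r = 11.88 / 0.133 = 89.3233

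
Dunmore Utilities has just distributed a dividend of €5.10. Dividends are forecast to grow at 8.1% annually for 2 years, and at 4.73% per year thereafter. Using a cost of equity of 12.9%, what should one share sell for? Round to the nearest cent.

€69.49

Two-stage DDM. Project D₁…D_2 at 0.081, terminal growth 0.0473, discount at r = 0.129.
D_1 = 5.5131
D_2 = 5.9597
Terminal value at t=2: TV = D_3/(r−g) = 6.2416/(0.129−0.0473) = 76.3960
P₀ = 5.5131/(1+0.129)^1 + 5.9597/(1+0.129)^2 + 76.3960/(1+0.129)^2 = 69.4940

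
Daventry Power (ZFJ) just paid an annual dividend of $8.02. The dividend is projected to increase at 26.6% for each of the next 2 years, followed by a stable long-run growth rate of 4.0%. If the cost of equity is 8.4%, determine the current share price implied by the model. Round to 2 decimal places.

Two-stage DDM. Project D₁…D_2 at 0.266, terminal growth 0.04, discount at r = 0.084.
D_1 = 10.1533
D_2 = 12.8541
Terminal value at t=2: TV = D_3/(r−g) = 13.3683/(0.084−0.04) = 303.8243
P₀ = 10.1533/(1+0.084)^1 + 12.8541/(1+0.084)^2 + 303.8243/(1+0.084)^2 = 278.8672

$278.87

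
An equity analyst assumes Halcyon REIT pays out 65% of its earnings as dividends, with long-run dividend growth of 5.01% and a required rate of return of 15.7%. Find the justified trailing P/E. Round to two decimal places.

6.39

Justified trailing P/E = b(1+g)/(r−g) = 0.65×(1+0.0501)/(0.157−0.0501) = 6.3851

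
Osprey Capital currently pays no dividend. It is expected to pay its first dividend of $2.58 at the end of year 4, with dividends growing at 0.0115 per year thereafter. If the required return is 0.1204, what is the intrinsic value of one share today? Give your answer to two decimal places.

$16.85

Deferred-dividend DDM. At t=3 the remaining stream is a growing perpetuity with first payment D_4 = 2.58.
V_3 = D_4/(r−g) = 2.58/(0.1204−0.0115) = 23.6915
P₀ = V_3/(1+r)^3 = 23.6915/(1+0.1204)^3 = 16.8451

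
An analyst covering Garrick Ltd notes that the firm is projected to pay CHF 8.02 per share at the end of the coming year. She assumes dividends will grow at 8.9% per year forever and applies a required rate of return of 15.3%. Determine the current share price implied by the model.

Gordon growth model: P₀ = D₁/(r − g), with D₁ = 8.02 given directly.
P₀ = 8.0200 / (0.153 − 0.089) = 8.0200 / 0.064 = 125.3125

CHF 125.31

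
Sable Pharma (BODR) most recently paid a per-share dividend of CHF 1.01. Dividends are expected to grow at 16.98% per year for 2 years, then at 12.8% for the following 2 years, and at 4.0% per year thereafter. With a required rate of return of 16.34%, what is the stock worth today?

CHF 12.08

Three-stage DDM. Project D₁…D_4; terminal Gordon value at t=4 with g = 0.04; discount at r = 0.1634.
D_1 = 1.1815
D_2 = 1.3821
D_3 = 1.5590
D_4 = 1.7586
TV_4 = 1.8289/(0.1634−0.04) = 14.8211
P₀ = Σ Dₜ/(1+r)ᵗ + TV_4/(1+r)^4 = 12.0770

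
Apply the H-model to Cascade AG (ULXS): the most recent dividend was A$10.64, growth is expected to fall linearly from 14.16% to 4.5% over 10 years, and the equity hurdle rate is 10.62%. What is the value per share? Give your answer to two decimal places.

H-model: P₀ = D₀[(1+g_L) + H(g_S−g_L)]/(r−g_L), with H = 10/2 = 5.
P₀ = 10.64 × [(1+0.045) + 5×(0.1416−0.045)] / (0.1062−0.045)
   = 10.64 × 1.5280 / 0.0612 = 265.6523

A$265.65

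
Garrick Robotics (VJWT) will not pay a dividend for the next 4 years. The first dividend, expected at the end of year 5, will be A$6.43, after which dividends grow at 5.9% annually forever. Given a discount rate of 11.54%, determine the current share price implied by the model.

Deferred-dividend DDM. At t=4 the remaining stream is a growing perpetuity with first payment D_5 = 6.43.
V_4 = D_5/(r−g) = 6.43/(0.1154−0.059) = 114.0071
P₀ = V_4/(1+r)^4 = 114.0071/(1+0.1154)^4 = 73.6562

A$73.66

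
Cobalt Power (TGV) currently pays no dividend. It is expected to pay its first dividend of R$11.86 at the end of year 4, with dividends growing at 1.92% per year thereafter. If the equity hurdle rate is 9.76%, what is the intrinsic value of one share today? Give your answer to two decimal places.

Deferred-dividend DDM. At t=3 the remaining stream is a growing perpetuity with first payment D_4 = 11.86.
V_3 = D_4/(r−g) = 11.86/(0.0976−0.0192) = 151.2755
P₀ = V_3/(1+r)^3 = 151.2755/(1+0.0976)^3 = 114.4027

R$114.40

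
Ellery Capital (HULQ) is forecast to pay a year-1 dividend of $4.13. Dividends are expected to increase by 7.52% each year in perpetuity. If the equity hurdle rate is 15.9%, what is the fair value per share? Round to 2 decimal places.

Gordon growth model: P₀ = D₁/(r − g), with D₁ = 4.13 given directly.
P₀ = 4.1300 / (0.159 − 0.0752) = 4.1300 / 0.0838 = 49.2840

$49.28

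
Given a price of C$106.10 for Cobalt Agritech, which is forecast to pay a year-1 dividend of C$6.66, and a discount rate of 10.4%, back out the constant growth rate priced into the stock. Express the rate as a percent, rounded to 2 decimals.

From P₀ = D₁/(r − g), the implied growth is g = r − D₁/P₀.
g = 0.104 − 6.66/106.10 = 0.104 − 0.06277 = 0.04123

4.12%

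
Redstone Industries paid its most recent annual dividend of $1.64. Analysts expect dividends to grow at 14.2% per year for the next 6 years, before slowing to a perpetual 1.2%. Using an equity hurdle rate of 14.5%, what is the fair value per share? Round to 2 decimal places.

$22.03

Two-stage DDM. Project D₁…D_6 at 0.142, terminal growth 0.012, discount at r = 0.145.
D_1 = 1.8729
D_2 = 2.1388
D_3 = 2.4425
D_4 = 2.7894
D_5 = 3.1855
D_6 = 3.6378
Terminal value at t=6: TV = D_7/(r−g) = 3.6815/(0.145−0.012) = 27.6802
P₀ = 1.8729/(1+0.145)^1 + 2.1388/(1+0.145)^2 + 2.4425/(1+0.145)^3 + 2.7894/(1+0.145)^4 + 3.1855/(1+0.145)^5 + 3.6378/(1+0.145)^6 + 27.6802/(1+0.145)^6 = 22.0341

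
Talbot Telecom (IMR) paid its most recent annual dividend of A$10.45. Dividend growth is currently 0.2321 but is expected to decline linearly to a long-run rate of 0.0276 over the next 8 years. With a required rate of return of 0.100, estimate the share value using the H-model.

H-model: P₀ = D₀[(1+g_L) + H(g_S−g_L)]/(r−g_L), with H = 8/2 = 4.
P₀ = 10.45 × [(1+0.0276) + 4×(0.2321−0.0276)] / (0.1−0.0276)
   = 10.45 × 1.8456 / 0.0724 = 266.3884

A$266.39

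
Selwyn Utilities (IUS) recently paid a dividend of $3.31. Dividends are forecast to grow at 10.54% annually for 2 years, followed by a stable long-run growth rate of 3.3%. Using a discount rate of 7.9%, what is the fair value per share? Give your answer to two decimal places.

Two-stage DDM. Project D₁…D_2 at 0.1054, terminal growth 0.033, discount at r = 0.079.
D_1 = 3.6589
D_2 = 4.0445
Terminal value at t=2: TV = D_3/(r−g) = 4.1780/(0.079−0.033) = 90.8258
P₀ = 3.6589/(1+0.079)^1 + 4.0445/(1+0.079)^2 + 90.8258/(1+0.079)^2 = 84.8779

$84.88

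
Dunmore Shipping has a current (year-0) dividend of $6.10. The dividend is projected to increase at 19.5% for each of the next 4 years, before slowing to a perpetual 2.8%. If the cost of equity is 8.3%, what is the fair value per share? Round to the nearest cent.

Two-stage DDM. Project D₁…D_4 at 0.195, terminal growth 0.028, discount at r = 0.083.
D_1 = 7.2895
D_2 = 8.7110
D_3 = 10.4096
D_4 = 12.4395
Terminal value at t=4: TV = D_5/(r−g) = 12.7878/(0.083−0.028) = 232.5048
P₀ = 7.2895/(1+0.083)^1 + 8.7110/(1+0.083)^2 + 10.4096/(1+0.083)^3 + 12.4395/(1+0.083)^4 + 232.5048/(1+0.083)^4 = 200.4074

$200.41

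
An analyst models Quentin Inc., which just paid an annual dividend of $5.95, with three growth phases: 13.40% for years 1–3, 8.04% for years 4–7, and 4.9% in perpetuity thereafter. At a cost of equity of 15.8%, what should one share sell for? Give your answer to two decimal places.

$76.72

Three-stage DDM. Project D₁…D_7; terminal Gordon value at t=7 with g = 0.049; discount at r = 0.158.
D_1 = 6.7473
D_2 = 7.6514
D_3 = 8.6767
D_4 = 9.3743
D_5 = 10.1280
D_6 = 10.9423
D_7 = 11.8221
TV_7 = 12.4014/(0.158−0.049) = 113.7741
P₀ = Σ Dₜ/(1+r)ᵗ + TV_7/(1+r)^7 = 76.7150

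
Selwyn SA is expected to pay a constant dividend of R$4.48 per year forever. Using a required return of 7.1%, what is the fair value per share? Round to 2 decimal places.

R$63.10

Zero-growth DDM (perpetuity): P₀ = D/r = 4.48 / 0.071 = 63.0986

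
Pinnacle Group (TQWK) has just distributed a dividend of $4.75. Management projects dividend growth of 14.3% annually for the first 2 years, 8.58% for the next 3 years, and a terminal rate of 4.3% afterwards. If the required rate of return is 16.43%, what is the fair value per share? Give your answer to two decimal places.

Three-stage DDM. Project D₁…D_5; terminal Gordon value at t=5 with g = 0.043; discount at r = 0.1643.
D_1 = 5.4292
D_2 = 6.2056
D_3 = 6.7381
D_4 = 7.3162
D_5 = 7.9439
TV_5 = 8.2855/(0.1643−0.043) = 68.3060
P₀ = Σ Dₜ/(1+r)ᵗ + TV_5/(1+r)^5 = 53.1295

$53.13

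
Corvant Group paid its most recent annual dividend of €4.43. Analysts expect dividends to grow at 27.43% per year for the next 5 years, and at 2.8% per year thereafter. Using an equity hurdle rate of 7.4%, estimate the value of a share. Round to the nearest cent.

Two-stage DDM. Project D₁…D_5 at 0.2743, terminal growth 0.028, discount at r = 0.074.
D_1 = 5.6451
D_2 = 7.1936
D_3 = 9.1668
D_4 = 11.6813
D_5 = 14.8855
Terminal value at t=5: TV = D_6/(r−g) = 15.3022/(0.074−0.028) = 332.6576
P₀ = 5.6451/(1+0.074)^1 + 7.1936/(1+0.074)^2 + 9.1668/(1+0.074)^3 + 11.6813/(1+0.074)^4 + 14.8855/(1+0.074)^5 + 332.6576/(1+0.074)^5 = 270.8850

€270.89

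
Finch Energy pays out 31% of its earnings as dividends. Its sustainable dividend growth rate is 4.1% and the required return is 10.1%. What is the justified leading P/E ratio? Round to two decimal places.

5.17

Justified leading P/E = b/(r−g) = 0.31/(0.101−0.041) = 5.1667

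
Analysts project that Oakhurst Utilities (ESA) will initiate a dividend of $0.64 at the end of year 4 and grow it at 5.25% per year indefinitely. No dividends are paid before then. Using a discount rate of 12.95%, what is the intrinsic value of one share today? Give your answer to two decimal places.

$5.77

Deferred-dividend DDM. At t=3 the remaining stream is a growing perpetuity with first payment D_4 = 0.64.
V_3 = D_4/(r−g) = 0.64/(0.1295−0.0525) = 8.3117
P₀ = V_3/(1+r)^3 = 8.3117/(1+0.1295)^3 = 5.7681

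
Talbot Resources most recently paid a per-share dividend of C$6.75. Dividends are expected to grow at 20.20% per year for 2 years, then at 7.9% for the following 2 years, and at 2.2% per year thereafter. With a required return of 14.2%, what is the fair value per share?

Three-stage DDM. Project D₁…D_4; terminal Gordon value at t=4 with g = 0.022; discount at r = 0.142.
D_1 = 8.1135
D_2 = 9.7524
D_3 = 10.5229
D_4 = 11.3542
TV_4 = 11.6040/(0.142−0.022) = 96.6997
P₀ = Σ Dₜ/(1+r)ᵗ + TV_4/(1+r)^4 = 85.1775

C$85.18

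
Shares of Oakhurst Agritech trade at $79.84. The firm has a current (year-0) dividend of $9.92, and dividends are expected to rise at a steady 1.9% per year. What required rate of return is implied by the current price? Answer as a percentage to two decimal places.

Rearranging the constant-growth DDM: r = D₁/P₀ + g.
D₁ = 9.92 × (1 + 0.019) = 10.1085.
r = 10.1085 / 79.84 + 0.019 = 0.12661 + 0.019 = 0.14561

14.56%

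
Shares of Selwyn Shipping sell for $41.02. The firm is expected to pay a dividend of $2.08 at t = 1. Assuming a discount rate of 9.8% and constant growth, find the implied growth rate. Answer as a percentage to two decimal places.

4.73%

From P₀ = D₁/(r − g), the implied growth is g = r − D₁/P₀.
g = 0.098 − 2.08/41.02 = 0.098 − 0.05071 = 0.04729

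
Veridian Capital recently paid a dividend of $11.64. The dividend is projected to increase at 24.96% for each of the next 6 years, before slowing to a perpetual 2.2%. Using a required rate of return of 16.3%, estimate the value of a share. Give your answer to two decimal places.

$220.29

Two-stage DDM. Project D₁…D_6 at 0.2496, terminal growth 0.022, discount at r = 0.163.
D_1 = 14.5453
D_2 = 18.1759
D_3 = 22.7126
D_4 = 28.3816
D_5 = 35.4657
D_6 = 44.3179
Terminal value at t=6: TV = D_7/(r−g) = 45.2929/(0.163−0.022) = 321.2261
P₀ = 14.5453/(1+0.163)^1 + 18.1759/(1+0.163)^2 + 22.7126/(1+0.163)^3 + 28.3816/(1+0.163)^4 + 35.4657/(1+0.163)^5 + 44.3179/(1+0.163)^6 + 321.2261/(1+0.163)^6 = 220.2937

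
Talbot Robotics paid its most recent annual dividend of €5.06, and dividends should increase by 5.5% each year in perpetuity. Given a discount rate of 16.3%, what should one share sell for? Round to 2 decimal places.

Gordon growth model: P₀ = D₁/(r − g). D₁ = 5.06 × (1 + 0.055) = 5.3383.
P₀ = 5.3383 / (0.163 − 0.055) = 5.3383 / 0.108 = 49.4287

€49.43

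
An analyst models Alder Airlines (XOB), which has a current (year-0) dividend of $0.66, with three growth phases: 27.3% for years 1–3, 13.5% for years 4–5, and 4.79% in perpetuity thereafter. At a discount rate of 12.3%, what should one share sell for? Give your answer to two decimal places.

$18.21

Three-stage DDM. Project D₁…D_5; terminal Gordon value at t=5 with g = 0.0479; discount at r = 0.123.
D_1 = 0.8402
D_2 = 1.0695
D_3 = 1.3615
D_4 = 1.5453
D_5 = 1.7540
TV_5 = 1.8380/(0.123−0.0479) = 24.4738
P₀ = Σ Dₜ/(1+r)ᵗ + TV_5/(1+r)^5 = 18.2138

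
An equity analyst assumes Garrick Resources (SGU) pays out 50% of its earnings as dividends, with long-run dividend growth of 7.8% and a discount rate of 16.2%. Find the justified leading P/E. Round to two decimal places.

5.95

Justified leading P/E = b/(r−g) = 0.50/(0.162−0.078) = 5.9524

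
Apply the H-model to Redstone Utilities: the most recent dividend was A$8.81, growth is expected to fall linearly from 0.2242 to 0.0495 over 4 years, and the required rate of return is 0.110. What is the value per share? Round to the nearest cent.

A$203.71

H-model: P₀ = D₀[(1+g_L) + H(g_S−g_L)]/(r−g_L), with H = 4/2 = 2.
P₀ = 8.81 × [(1+0.0495) + 2×(0.2242−0.0495)] / (0.11−0.0495)
   = 8.81 × 1.3989 / 0.0605 = 203.7076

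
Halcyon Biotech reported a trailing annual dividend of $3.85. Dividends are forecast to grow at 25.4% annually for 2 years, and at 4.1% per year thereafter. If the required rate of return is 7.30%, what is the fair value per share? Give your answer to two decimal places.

$180.82

Two-stage DDM. Project D₁…D_2 at 0.254, terminal growth 0.041, discount at r = 0.073.
D_1 = 4.8279
D_2 = 6.0542
Terminal value at t=2: TV = D_3/(r−g) = 6.3024/(0.073−0.041) = 196.9503
P₀ = 4.8279/(1+0.073)^1 + 6.0542/(1+0.073)^2 + 196.9503/(1+0.073)^2 = 180.8213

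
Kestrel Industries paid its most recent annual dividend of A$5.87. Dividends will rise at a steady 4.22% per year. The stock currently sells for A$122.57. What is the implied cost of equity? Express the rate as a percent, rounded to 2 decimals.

9.21%

Rearranging the constant-growth DDM: r = D₁/P₀ + g.
D₁ = 5.87 × (1 + 0.0422) = 6.1177.
r = 6.1177 / 122.57 + 0.0422 = 0.04991 + 0.0422 = 0.09211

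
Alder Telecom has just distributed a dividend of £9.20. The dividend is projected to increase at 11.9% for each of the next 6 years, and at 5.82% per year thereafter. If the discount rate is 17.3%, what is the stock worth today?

£110.87

Two-stage DDM. Project D₁…D_6 at 0.119, terminal growth 0.0582, discount at r = 0.173.
D_1 = 10.2948
D_2 = 11.5199
D_3 = 12.8907
D_4 = 14.4247
D_5 = 16.1413
D_6 = 18.0621
Terminal value at t=6: TV = D_7/(r−g) = 19.1133/(0.173−0.0582) = 166.4923
P₀ = 10.2948/(1+0.173)^1 + 11.5199/(1+0.173)^2 + 12.8907/(1+0.173)^3 + 14.4247/(1+0.173)^4 + 16.1413/(1+0.173)^5 + 18.0621/(1+0.173)^6 + 166.4923/(1+0.173)^6 = 110.8732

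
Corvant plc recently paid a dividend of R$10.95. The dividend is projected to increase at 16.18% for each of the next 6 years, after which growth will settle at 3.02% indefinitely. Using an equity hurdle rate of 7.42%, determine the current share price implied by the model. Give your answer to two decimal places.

R$497.57

Two-stage DDM. Project D₁…D_6 at 0.1618, terminal growth 0.0302, discount at r = 0.0742.
D_1 = 12.7217
D_2 = 14.7801
D_3 = 17.1715
D_4 = 19.9498
D_5 = 23.1777
D_6 = 26.9279
Terminal value at t=6: TV = D_7/(r−g) = 27.7411/(0.0742−0.0302) = 630.4799
P₀ = 12.7217/(1+0.0742)^1 + 14.7801/(1+0.0742)^2 + 17.1715/(1+0.0742)^3 + 19.9498/(1+0.0742)^4 + 23.1777/(1+0.0742)^5 + 26.9279/(1+0.0742)^6 + 630.4799/(1+0.0742)^6 = 497.5748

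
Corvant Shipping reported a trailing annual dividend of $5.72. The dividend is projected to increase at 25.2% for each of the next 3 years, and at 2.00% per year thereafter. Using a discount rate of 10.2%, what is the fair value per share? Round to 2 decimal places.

$126.61

Two-stage DDM. Project D₁…D_3 at 0.252, terminal growth 0.02, discount at r = 0.102.
D_1 = 7.1614
D_2 = 8.9661
D_3 = 11.2256
Terminal value at t=3: TV = D_4/(r−g) = 11.4501/(0.102−0.02) = 139.6353
P₀ = 7.1614/(1+0.102)^1 + 8.9661/(1+0.102)^2 + 11.2256/(1+0.102)^3 + 139.6353/(1+0.102)^3 = 126.6098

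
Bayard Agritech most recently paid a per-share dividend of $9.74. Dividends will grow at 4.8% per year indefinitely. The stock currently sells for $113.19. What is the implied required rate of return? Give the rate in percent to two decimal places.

Rearranging the constant-growth DDM: r = D₁/P₀ + g.
D₁ = 9.74 × (1 + 0.048) = 10.2075.
r = 10.2075 / 113.19 + 0.048 = 0.09018 + 0.048 = 0.13818

13.82%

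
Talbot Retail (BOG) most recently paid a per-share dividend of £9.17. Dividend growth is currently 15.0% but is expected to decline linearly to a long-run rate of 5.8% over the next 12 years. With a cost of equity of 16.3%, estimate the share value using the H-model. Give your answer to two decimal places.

H-model: P₀ = D₀[(1+g_L) + H(g_S−g_L)]/(r−g_L), with H = 12/2 = 6.
P₀ = 9.17 × [(1+0.058) + 6×(0.15−0.058)] / (0.163−0.058)
   = 9.17 × 1.6100 / 0.105 = 140.6067

£140.61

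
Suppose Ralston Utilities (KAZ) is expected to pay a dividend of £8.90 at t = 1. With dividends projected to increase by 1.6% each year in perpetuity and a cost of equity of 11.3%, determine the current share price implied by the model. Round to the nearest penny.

£91.75

Gordon growth model: P₀ = D₁/(r − g), with D₁ = 8.90 given directly.
P₀ = 8.9000 / (0.113 − 0.016) = 8.9000 / 0.097 = 91.7526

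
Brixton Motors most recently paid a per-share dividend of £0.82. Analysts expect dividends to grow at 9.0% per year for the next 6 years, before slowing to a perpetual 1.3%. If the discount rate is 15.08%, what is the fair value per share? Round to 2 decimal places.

Two-stage DDM. Project D₁…D_6 at 0.09, terminal growth 0.013, discount at r = 0.1508.
D_1 = 0.8938
D_2 = 0.9742
D_3 = 1.0619
D_4 = 1.1575
D_5 = 1.2617
D_6 = 1.3752
Terminal value at t=6: TV = D_7/(r−g) = 1.3931/(0.1508−0.013) = 10.1096
P₀ = 0.8938/(1+0.1508)^1 + 0.9742/(1+0.1508)^2 + 1.0619/(1+0.1508)^3 + 1.1575/(1+0.1508)^4 + 1.2617/(1+0.1508)^5 + 1.3752/(1+0.1508)^6 + 10.1096/(1+0.1508)^6 = 8.4387

£8.44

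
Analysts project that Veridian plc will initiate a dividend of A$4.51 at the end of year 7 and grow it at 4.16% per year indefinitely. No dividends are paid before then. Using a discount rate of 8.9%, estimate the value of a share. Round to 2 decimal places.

A$57.05

Deferred-dividend DDM. At t=6 the remaining stream is a growing perpetuity with first payment D_7 = 4.51.
V_6 = D_7/(r−g) = 4.51/(0.089−0.0416) = 95.1477
P₀ = V_6/(1+r)^6 = 95.1477/(1+0.089)^6 = 57.0468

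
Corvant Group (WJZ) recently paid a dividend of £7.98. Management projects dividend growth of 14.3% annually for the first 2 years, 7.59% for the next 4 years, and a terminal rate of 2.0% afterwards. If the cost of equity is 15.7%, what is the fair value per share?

£85.09

Three-stage DDM. Project D₁…D_6; terminal Gordon value at t=6 with g = 0.02; discount at r = 0.157.
D_1 = 9.1211
D_2 = 10.4255
D_3 = 11.2168
D_4 = 12.0681
D_5 = 12.9841
D_6 = 13.9696
TV_6 = 14.2490/(0.157−0.02) = 104.0070
P₀ = Σ Dₜ/(1+r)ᵗ + TV_6/(1+r)^6 = 85.0914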